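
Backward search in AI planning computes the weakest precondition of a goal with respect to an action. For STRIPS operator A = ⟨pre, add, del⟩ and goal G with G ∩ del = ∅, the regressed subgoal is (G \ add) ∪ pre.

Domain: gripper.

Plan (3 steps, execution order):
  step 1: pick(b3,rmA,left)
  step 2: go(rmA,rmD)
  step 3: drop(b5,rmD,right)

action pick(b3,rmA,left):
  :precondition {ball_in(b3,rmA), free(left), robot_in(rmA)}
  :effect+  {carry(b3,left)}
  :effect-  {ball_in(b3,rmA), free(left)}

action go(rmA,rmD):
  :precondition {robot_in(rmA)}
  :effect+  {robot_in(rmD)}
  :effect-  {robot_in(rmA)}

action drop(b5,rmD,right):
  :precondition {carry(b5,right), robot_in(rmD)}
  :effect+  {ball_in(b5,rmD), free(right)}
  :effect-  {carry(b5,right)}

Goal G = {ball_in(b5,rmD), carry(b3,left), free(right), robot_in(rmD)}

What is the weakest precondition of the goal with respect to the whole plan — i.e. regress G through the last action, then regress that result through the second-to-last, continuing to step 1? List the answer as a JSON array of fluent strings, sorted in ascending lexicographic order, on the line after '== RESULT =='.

Regress step by step:
  through step 3 (drop(b5,rmD,right)): drop {ball_in(b5,rmD), free(right)}, keep {carry(b3,left), robot_in(rmD)}, require {carry(b5,right), robot_in(rmD)}
    → {carry(b3,left), carry(b5,right), robot_in(rmD)}
  through step 2 (go(rmA,rmD)): drop {robot_in(rmD)}, keep {carry(b3,left), carry(b5,right)}, require {robot_in(rmA)}
    → {carry(b3,left), carry(b5,right), robot_in(rmA)}
  through step 1 (pick(b3,rmA,left)): drop {carry(b3,left)}, keep {carry(b5,right), robot_in(rmA)}, require {ball_in(b3,rmA), free(left), robot_in(rmA)}
    → {ball_in(b3,rmA), carry(b5,right), free(left), robot_in(rmA)}

== RESULT ==
["ball_in(b3,rmA)", "carry(b5,right)", "free(left)", "robot_in(rmA)"]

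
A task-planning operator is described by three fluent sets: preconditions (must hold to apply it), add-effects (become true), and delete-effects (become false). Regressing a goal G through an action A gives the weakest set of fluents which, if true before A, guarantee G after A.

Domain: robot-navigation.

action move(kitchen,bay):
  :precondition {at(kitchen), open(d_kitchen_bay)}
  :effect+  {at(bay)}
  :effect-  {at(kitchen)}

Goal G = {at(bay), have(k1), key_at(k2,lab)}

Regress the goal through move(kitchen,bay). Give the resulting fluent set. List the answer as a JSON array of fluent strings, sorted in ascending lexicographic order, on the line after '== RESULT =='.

Regress:
  G ∩ del = {}  (empty — regression defined)
  G \ add = {at(bay), have(k1), key_at(k2,lab)} \ {at(bay)} = {have(k1), key_at(k2,lab)}
  ∪ pre   = {have(k1), key_at(k2,lab)} ∪ {at(kitchen), open(d_kitchen_bay)}
          = {at(kitchen), have(k1), key_at(k2,lab), open(d_kitchen_bay)}

== RESULT ==
["at(kitchen)", "have(k1)", "key_at(k2,lab)", "open(d_kitchen_bay)"]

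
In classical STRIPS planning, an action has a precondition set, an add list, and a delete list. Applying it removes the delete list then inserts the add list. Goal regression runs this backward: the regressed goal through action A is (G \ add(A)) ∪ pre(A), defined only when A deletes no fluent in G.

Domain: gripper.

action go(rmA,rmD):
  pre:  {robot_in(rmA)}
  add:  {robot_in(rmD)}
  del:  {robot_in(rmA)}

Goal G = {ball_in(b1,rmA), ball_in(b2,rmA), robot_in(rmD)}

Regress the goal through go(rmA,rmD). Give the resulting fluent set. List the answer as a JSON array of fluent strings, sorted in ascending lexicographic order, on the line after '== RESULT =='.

Regress:
  G ∩ del = {}  (empty — regression defined)
  G \ add = {ball_in(b1,rmA), ball_in(b2,rmA), robot_in(rmD)} \ {robot_in(rmD)} = {ball_in(b1,rmA), ball_in(b2,rmA)}
  ∪ pre   = {ball_in(b1,rmA), ball_in(b2,rmA)} ∪ {robot_in(rmA)}
          = {ball_in(b1,rmA), ball_in(b2,rmA), robot_in(rmA)}

== RESULT ==
["ball_in(b1,rmA)", "ball_in(b2,rmA)", "robot_in(rmA)"]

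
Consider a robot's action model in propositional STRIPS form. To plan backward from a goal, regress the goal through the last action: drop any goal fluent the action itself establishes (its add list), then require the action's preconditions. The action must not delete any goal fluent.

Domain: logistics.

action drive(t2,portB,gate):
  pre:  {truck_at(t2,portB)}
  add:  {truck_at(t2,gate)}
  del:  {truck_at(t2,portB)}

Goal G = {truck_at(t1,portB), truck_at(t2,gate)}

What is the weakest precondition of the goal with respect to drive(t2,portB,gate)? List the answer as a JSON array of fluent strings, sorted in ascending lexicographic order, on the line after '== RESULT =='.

Regress:
  G ∩ del = {}  (empty — regression defined)
  G \ add = {truck_at(t1,portB), truck_at(t2,gate)} \ {truck_at(t2,gate)} = {truck_at(t1,portB)}
  ∪ pre   = {truck_at(t1,portB)} ∪ {truck_at(t2,portB)}
          = {truck_at(t1,portB), truck_at(t2,portB)}

== RESULT ==
["truck_at(t1,portB)", "truck_at(t2,portB)"]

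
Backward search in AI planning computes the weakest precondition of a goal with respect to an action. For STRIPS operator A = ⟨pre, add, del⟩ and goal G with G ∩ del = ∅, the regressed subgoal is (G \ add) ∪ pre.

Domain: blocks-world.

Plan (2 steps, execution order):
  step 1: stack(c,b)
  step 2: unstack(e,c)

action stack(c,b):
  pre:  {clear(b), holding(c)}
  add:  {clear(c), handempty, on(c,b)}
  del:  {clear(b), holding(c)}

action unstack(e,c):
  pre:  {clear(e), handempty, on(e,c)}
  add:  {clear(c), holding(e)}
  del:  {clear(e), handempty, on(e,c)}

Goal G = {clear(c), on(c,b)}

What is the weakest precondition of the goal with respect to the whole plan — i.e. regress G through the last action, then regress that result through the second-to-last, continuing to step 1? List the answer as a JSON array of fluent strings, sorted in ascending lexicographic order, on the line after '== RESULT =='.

Regress step by step:
  through step 2 (unstack(e,c)): drop {clear(c)}, keep {on(c,b)}, require {clear(e), handempty, on(e,c)}
    → {clear(e), handempty, on(c,b), on(e,c)}
  through step 1 (stack(c,b)): drop {handempty, on(c,b)}, keep {clear(e), on(e,c)}, require {clear(b), holding(c)}
    → {clear(b), clear(e), holding(c), on(e,c)}

== RESULT ==
["clear(b)", "clear(e)", "holding(c)", "on(e,c)"]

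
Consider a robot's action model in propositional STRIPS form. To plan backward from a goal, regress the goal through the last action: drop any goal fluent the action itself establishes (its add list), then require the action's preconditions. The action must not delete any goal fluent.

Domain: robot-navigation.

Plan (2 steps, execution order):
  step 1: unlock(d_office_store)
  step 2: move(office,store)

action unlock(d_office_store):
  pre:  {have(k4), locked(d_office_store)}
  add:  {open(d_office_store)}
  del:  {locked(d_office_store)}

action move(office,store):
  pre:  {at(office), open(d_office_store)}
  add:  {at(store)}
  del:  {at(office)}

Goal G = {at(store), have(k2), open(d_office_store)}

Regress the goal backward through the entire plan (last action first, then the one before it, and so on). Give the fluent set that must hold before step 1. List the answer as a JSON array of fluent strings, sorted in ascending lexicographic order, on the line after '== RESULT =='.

Work backward from the goal:
  through step 2 (move(office,store)): drop {at(store)}, keep {have(k2), open(d_office_store)}, require {at(office), open(d_office_store)}
    → {at(office), have(k2), open(d_office_store)}
  through step 1 (unlock(d_office_store)): drop {open(d_office_store)}, keep {at(office), have(k2)}, require {have(k4), locked(d_office_store)}
    → {at(office), have(k2), have(k4), locked(d_office_store)}

== RESULT ==
["at(office)", "have(k2)", "have(k4)", "locked(d_office_store)"]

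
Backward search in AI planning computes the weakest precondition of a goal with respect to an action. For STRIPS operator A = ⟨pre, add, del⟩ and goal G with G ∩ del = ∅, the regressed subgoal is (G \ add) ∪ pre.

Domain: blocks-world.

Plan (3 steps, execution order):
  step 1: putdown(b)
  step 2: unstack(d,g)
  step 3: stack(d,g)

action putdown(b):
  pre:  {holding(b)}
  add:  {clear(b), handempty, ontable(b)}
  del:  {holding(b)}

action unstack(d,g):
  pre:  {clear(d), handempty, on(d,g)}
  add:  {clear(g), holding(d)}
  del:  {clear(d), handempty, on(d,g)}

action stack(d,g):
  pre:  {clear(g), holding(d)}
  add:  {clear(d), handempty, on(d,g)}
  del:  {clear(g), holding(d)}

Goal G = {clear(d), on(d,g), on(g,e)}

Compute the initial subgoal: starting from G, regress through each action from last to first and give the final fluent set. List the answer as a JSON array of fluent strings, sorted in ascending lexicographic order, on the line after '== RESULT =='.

Work backward from the goal:
  through step 3 (stack(d,g)): drop {clear(d), on(d,g)}, keep {on(g,e)}, require {clear(g), holding(d)}
    → {clear(g), holding(d), on(g,e)}
  through step 2 (unstack(d,g)): drop {clear(g), holding(d)}, keep {on(g,e)}, require {clear(d), handempty, on(d,g)}
    → {clear(d), handempty, on(d,g), on(g,e)}
  through step 1 (putdown(b)): drop {handempty}, keep {clear(d), on(d,g), on(g,e)}, require {holding(b)}
    → {clear(d), holding(b), on(d,g), on(g,e)}

== RESULT ==
["clear(d)", "holding(b)", "on(d,g)", "on(g,e)"]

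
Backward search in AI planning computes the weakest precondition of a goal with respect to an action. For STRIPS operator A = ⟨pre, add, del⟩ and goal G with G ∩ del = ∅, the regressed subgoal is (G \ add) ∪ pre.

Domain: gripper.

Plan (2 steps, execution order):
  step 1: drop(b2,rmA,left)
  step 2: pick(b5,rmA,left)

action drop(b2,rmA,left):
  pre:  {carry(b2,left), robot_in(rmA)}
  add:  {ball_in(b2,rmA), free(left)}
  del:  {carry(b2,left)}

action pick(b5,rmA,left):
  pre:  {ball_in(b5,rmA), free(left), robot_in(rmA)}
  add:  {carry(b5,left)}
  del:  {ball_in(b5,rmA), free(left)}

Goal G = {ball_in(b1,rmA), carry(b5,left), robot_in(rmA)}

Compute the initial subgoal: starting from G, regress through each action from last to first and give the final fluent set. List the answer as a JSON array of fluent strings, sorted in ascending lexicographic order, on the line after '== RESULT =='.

Work backward from the goal:
  through step 2 (pick(b5,rmA,left)): drop {carry(b5,left)}, keep {ball_in(b1,rmA), robot_in(rmA)}, require {ball_in(b5,rmA), free(left), robot_in(rmA)}
    → {ball_in(b1,rmA), ball_in(b5,rmA), free(left), robot_in(rmA)}
  through step 1 (drop(b2,rmA,left)): drop {free(left)}, keep {ball_in(b1,rmA), ball_in(b5,rmA), robot_in(rmA)}, require {carry(b2,left), robot_in(rmA)}
    → {ball_in(b1,rmA), ball_in(b5,rmA), carry(b2,left), robot_in(rmA)}

== RESULT ==
["ball_in(b1,rmA)", "ball_in(b5,rmA)", "carry(b2,left)", "robot_in(rmA)"]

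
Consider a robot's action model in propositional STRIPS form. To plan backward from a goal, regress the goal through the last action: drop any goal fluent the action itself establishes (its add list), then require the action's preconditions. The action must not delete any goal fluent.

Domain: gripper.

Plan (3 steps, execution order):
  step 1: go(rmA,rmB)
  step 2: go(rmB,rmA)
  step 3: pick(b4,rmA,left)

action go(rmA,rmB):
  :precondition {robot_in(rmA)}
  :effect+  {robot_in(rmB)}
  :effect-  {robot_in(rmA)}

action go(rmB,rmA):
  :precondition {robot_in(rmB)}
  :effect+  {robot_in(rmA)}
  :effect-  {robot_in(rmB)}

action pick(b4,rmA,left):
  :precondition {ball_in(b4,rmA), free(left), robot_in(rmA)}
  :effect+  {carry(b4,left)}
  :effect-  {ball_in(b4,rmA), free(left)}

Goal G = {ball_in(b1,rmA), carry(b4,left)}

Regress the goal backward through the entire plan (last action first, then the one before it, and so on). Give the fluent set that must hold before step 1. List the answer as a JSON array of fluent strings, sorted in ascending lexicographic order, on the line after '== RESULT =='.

Work backward from the goal:
  through step 3 (pick(b4,rmA,left)): drop {carry(b4,left)}, keep {ball_in(b1,rmA)}, require {ball_in(b4,rmA), free(left), robot_in(rmA)}
    → {ball_in(b1,rmA), ball_in(b4,rmA), free(left), robot_in(rmA)}
  through step 2 (go(rmB,rmA)): drop {robot_in(rmA)}, keep {ball_in(b1,rmA), ball_in(b4,rmA), free(left)}, require {robot_in(rmB)}
    → {ball_in(b1,rmA), ball_in(b4,rmA), free(left), robot_in(rmB)}
  through step 1 (go(rmA,rmB)): drop {robot_in(rmB)}, keep {ball_in(b1,rmA), ball_in(b4,rmA), free(left)}, require {robot_in(rmA)}
    → {ball_in(b1,rmA), ball_in(b4,rmA), free(left), robot_in(rmA)}

== RESULT ==
["ball_in(b1,rmA)", "ball_in(b4,rmA)", "free(left)", "robot_in(rmA)"]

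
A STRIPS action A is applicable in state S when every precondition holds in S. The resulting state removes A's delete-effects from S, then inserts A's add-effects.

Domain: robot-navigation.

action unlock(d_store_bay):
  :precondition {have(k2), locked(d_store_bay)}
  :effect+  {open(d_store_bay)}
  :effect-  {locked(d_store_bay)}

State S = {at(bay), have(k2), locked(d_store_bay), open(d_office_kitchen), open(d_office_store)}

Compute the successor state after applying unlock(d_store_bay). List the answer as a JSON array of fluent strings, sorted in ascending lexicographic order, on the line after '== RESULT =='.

Progress:
  pre ⊆ S: {have(k2), locked(d_store_bay)} ⊆ S  — applicable
  S \ del = {at(bay), have(k2), open(d_office_kitchen), open(d_office_store)}
  ∪ add   = {at(bay), have(k2), open(d_office_kitchen), open(d_office_store), open(d_store_bay)}

== RESULT ==
["at(bay)", "have(k2)", "open(d_office_kitchen)", "open(d_office_store)", "open(d_store_bay)"]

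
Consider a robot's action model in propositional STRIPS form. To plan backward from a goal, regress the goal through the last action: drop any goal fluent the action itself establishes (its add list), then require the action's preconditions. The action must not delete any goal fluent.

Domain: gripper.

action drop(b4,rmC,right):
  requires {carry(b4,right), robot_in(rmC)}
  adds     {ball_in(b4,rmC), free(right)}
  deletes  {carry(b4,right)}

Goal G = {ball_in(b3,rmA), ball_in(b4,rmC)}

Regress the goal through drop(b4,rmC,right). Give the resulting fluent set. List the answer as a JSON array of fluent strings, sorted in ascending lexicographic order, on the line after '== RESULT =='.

Regress:
  G ∩ del = {}  (empty — regression defined)
  G \ add = {ball_in(b3,rmA), ball_in(b4,rmC)} \ {ball_in(b4,rmC), free(right)} = {ball_in(b3,rmA)}
  ∪ pre   = {ball_in(b3,rmA)} ∪ {carry(b4,right), robot_in(rmC)}
          = {ball_in(b3,rmA), carry(b4,right), robot_in(rmC)}

== RESULT ==
["ball_in(b3,rmA)", "carry(b4,right)", "robot_in(rmC)"]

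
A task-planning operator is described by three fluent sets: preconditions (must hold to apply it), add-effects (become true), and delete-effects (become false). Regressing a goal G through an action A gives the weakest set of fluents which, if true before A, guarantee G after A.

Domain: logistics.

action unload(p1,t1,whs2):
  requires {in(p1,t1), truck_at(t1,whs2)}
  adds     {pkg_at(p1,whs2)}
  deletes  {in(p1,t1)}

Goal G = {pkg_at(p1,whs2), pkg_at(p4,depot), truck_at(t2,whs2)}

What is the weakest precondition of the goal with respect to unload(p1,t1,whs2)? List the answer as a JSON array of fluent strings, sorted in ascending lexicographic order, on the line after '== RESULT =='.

Compute (G \ add) ∪ pre:
  G ∩ del = {}  (empty — regression defined)
  G \ add = {pkg_at(p1,whs2), pkg_at(p4,depot), truck_at(t2,whs2)} \ {pkg_at(p1,whs2)} = {pkg_at(p4,depot), truck_at(t2,whs2)}
  ∪ pre   = {pkg_at(p4,depot), truck_at(t2,whs2)} ∪ {in(p1,t1), truck_at(t1,whs2)}
          = {in(p1,t1), pkg_at(p4,depot), truck_at(t1,whs2), truck_at(t2,whs2)}

== RESULT ==
["in(p1,t1)", "pkg_at(p4,depot)", "truck_at(t1,whs2)", "truck_at(t2,whs2)"]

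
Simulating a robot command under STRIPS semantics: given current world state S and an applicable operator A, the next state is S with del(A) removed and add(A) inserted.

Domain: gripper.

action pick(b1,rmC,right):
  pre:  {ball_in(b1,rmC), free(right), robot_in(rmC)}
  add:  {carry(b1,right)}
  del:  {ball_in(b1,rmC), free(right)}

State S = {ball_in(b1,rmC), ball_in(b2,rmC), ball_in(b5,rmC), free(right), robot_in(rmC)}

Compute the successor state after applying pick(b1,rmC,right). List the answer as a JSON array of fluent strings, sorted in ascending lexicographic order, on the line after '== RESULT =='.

Progress:
  pre ⊆ S: {ball_in(b1,rmC), free(right), robot_in(rmC)} ⊆ S  — applicable
  S \ del = {ball_in(b2,rmC), ball_in(b5,rmC), robot_in(rmC)}
  ∪ add   = {ball_in(b2,rmC), ball_in(b5,rmC), carry(b1,right), robot_in(rmC)}

== RESULT ==
["ball_in(b2,rmC)", "ball_in(b5,rmC)", "carry(b1,right)", "robot_in(rmC)"]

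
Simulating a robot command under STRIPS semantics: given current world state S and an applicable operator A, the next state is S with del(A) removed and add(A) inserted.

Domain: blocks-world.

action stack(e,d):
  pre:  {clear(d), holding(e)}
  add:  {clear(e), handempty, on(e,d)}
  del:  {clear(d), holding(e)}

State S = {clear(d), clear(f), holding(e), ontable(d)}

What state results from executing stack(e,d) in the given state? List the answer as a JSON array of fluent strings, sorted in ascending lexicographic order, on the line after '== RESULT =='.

Progress:
  pre ⊆ S: {clear(d), holding(e)} ⊆ S  — applicable
  S \ del = {clear(f), ontable(d)}
  ∪ add   = {clear(e), clear(f), handempty, on(e,d), ontable(d)}

== RESULT ==
["clear(e)", "clear(f)", "handempty", "on(e,d)", "ontable(d)"]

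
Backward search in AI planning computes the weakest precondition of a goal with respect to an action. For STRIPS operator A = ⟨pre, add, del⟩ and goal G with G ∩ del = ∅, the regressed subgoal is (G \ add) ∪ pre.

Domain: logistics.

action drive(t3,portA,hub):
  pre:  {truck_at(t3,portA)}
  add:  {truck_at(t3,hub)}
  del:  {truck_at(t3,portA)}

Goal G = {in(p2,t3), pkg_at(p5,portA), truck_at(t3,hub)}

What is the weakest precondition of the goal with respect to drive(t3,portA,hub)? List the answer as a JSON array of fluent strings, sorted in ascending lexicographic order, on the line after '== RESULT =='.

Compute (G \ add) ∪ pre:
  G ∩ del = {}  (empty — regression defined)
  G \ add = {in(p2,t3), pkg_at(p5,portA), truck_at(t3,hub)} \ {truck_at(t3,hub)} = {in(p2,t3), pkg_at(p5,portA)}
  ∪ pre   = {in(p2,t3), pkg_at(p5,portA)} ∪ {truck_at(t3,portA)}
          = {in(p2,t3), pkg_at(p5,portA), truck_at(t3,portA)}

== RESULT ==
["in(p2,t3)", "pkg_at(p5,portA)", "truck_at(t3,portA)"]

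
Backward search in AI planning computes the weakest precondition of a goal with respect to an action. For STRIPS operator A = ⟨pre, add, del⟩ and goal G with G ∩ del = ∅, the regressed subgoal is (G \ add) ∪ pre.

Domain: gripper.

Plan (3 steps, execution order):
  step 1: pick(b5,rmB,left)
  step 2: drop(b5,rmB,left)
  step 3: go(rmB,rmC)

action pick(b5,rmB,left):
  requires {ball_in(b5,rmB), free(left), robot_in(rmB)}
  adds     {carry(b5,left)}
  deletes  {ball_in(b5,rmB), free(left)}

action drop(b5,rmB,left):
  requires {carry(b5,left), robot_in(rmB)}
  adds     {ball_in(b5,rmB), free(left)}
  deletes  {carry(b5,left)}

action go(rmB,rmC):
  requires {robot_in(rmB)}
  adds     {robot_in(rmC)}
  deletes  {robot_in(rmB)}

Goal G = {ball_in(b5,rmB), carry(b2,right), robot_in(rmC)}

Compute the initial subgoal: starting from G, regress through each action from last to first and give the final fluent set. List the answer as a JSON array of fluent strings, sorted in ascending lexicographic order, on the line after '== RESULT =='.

Regress step by step:
  through step 3 (go(rmB,rmC)): drop {robot_in(rmC)}, keep {ball_in(b5,rmB), carry(b2,right)}, require {robot_in(rmB)}
    → {ball_in(b5,rmB), carry(b2,right), robot_in(rmB)}
  through step 2 (drop(b5,rmB,left)): drop {ball_in(b5,rmB)}, keep {carry(b2,right), robot_in(rmB)}, require {carry(b5,left), robot_in(rmB)}
    → {carry(b2,right), carry(b5,left), robot_in(rmB)}
  through step 1 (pick(b5,rmB,left)): drop {carry(b5,left)}, keep {carry(b2,right), robot_in(rmB)}, require {ball_in(b5,rmB), free(left), robot_in(rmB)}
    → {ball_in(b5,rmB), carry(b2,right), free(left), robot_in(rmB)}

== RESULT ==
["ball_in(b5,rmB)", "carry(b2,right)", "free(left)", "robot_in(rmB)"]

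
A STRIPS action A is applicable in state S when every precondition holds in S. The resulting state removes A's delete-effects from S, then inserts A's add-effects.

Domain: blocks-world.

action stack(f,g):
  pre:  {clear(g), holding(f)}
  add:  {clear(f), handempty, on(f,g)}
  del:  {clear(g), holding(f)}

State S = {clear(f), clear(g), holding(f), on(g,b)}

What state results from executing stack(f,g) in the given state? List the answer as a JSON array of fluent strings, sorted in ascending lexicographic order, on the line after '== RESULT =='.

Progress:
  pre ⊆ S: {clear(g), holding(f)} ⊆ S  — applicable
  S \ del = {clear(f), on(g,b)}
  ∪ add   = {clear(f), handempty, on(f,g), on(g,b)}

== RESULT ==
["clear(f)", "handempty", "on(f,g)", "on(g,b)"]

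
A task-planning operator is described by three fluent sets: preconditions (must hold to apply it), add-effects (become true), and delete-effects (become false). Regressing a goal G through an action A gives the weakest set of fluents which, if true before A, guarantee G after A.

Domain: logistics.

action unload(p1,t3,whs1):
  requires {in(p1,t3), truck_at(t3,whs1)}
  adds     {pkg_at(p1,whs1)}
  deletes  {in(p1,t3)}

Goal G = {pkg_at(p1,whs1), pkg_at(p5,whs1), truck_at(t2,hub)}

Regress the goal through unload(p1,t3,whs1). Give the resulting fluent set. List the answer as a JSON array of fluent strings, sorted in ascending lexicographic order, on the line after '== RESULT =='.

Regress:
  G ∩ del = {}  (empty — regression defined)
  G \ add = {pkg_at(p1,whs1), pkg_at(p5,whs1), truck_at(t2,hub)} \ {pkg_at(p1,whs1)} = {pkg_at(p5,whs1), truck_at(t2,hub)}
  ∪ pre   = {pkg_at(p5,whs1), truck_at(t2,hub)} ∪ {in(p1,t3), truck_at(t3,whs1)}
          = {in(p1,t3), pkg_at(p5,whs1), truck_at(t2,hub), truck_at(t3,whs1)}

== RESULT ==
["in(p1,t3)", "pkg_at(p5,whs1)", "truck_at(t2,hub)", "truck_at(t3,whs1)"]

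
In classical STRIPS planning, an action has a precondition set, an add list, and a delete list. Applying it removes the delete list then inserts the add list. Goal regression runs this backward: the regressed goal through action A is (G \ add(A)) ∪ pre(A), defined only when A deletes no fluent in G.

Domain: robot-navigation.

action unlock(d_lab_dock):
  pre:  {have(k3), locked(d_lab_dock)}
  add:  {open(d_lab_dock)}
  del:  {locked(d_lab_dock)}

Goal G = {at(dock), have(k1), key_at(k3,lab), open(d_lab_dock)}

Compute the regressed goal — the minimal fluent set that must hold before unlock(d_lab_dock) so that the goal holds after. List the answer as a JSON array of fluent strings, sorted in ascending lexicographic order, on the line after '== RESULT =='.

Compute (G \ add) ∪ pre:
  G ∩ del = {}  (empty — regression defined)
  G \ add = {at(dock), have(k1), key_at(k3,lab), open(d_lab_dock)} \ {open(d_lab_dock)} = {at(dock), have(k1), key_at(k3,lab)}
  ∪ pre   = {at(dock), have(k1), key_at(k3,lab)} ∪ {have(k3), locked(d_lab_dock)}
          = {at(dock), have(k1), have(k3), key_at(k3,lab), locked(d_lab_dock)}

== RESULT ==
["at(dock)", "have(k1)", "have(k3)", "key_at(k3,lab)", "locked(d_lab_dock)"]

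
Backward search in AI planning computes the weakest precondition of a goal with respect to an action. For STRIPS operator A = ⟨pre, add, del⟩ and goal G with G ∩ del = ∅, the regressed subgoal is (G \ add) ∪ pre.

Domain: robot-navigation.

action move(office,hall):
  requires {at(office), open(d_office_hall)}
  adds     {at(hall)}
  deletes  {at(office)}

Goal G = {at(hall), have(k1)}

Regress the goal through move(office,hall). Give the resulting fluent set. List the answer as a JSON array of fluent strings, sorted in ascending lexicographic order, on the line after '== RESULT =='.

Compute (G \ add) ∪ pre:
  G ∩ del = {}  (empty — regression defined)
  G \ add = {at(hall), have(k1)} \ {at(hall)} = {have(k1)}
  ∪ pre   = {have(k1)} ∪ {at(office), open(d_office_hall)}
          = {at(office), have(k1), open(d_office_hall)}

== RESULT ==
["at(office)", "have(k1)", "open(d_office_hall)"]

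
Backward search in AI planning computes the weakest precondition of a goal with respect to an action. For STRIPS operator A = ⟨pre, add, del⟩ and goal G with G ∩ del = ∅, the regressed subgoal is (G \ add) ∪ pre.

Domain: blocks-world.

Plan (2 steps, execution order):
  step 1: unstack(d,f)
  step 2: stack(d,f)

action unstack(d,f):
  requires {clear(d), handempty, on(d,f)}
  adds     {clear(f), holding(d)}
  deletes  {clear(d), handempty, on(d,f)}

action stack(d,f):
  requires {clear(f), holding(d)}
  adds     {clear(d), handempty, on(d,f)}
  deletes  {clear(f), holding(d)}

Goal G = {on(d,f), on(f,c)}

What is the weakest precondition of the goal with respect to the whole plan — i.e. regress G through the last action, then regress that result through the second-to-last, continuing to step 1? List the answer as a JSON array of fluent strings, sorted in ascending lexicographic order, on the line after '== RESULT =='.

Work backward from the goal:
  through step 2 (stack(d,f)): drop {on(d,f)}, keep {on(f,c)}, require {clear(f), holding(d)}
    → {clear(f), holding(d), on(f,c)}
  through step 1 (unstack(d,f)): drop {clear(f), holding(d)}, keep {on(f,c)}, require {clear(d), handempty, on(d,f)}
    → {clear(d), handempty, on(d,f), on(f,c)}

== RESULT ==
["clear(d)", "handempty", "on(d,f)", "on(f,c)"]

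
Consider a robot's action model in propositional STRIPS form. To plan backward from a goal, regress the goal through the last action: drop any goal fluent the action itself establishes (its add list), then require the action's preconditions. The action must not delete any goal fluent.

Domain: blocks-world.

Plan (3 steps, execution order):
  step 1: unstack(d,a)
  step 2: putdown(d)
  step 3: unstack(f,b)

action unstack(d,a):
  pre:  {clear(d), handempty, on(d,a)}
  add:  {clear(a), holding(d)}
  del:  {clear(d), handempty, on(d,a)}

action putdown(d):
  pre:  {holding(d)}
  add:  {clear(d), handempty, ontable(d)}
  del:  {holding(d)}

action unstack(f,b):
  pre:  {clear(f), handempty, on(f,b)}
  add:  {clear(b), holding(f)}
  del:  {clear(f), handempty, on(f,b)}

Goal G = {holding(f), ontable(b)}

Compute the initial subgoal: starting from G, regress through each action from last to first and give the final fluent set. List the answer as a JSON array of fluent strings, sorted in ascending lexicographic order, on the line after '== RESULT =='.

Work backward from the goal:
  through step 3 (unstack(f,b)): drop {holding(f)}, keep {ontable(b)}, require {clear(f), handempty, on(f,b)}
    → {clear(f), handempty, on(f,b), ontable(b)}
  through step 2 (putdown(d)): drop {handempty}, keep {clear(f), on(f,b), ontable(b)}, require {holding(d)}
    → {clear(f), holding(d), on(f,b), ontable(b)}
  through step 1 (unstack(d,a)): drop {holding(d)}, keep {clear(f), on(f,b), ontable(b)}, require {clear(d), handempty, on(d,a)}
    → {clear(d), clear(f), handempty, on(d,a), on(f,b), ontable(b)}

== RESULT ==
["clear(d)", "clear(f)", "handempty", "on(d,a)", "on(f,b)", "ontable(b)"]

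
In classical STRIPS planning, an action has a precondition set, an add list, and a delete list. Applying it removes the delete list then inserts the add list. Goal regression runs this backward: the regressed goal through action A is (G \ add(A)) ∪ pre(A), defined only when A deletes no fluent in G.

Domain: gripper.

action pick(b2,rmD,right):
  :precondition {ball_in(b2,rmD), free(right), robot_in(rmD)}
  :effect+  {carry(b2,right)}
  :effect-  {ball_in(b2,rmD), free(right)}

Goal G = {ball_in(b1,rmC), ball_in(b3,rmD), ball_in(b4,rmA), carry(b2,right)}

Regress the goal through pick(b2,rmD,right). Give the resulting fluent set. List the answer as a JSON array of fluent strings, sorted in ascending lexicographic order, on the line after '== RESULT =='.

Compute (G \ add) ∪ pre:
  G ∩ del = {}  (empty — regression defined)
  G \ add = {ball_in(b1,rmC), ball_in(b3,rmD), ball_in(b4,rmA), carry(b2,right)} \ {carry(b2,right)} = {ball_in(b1,rmC), ball_in(b3,rmD), ball_in(b4,rmA)}
  ∪ pre   = {ball_in(b1,rmC), ball_in(b3,rmD), ball_in(b4,rmA)} ∪ {ball_in(b2,rmD), free(right), robot_in(rmD)}
          = {ball_in(b1,rmC), ball_in(b2,rmD), ball_in(b3,rmD), ball_in(b4,rmA), free(right), robot_in(rmD)}

== RESULT ==
["ball_in(b1,rmC)", "ball_in(b2,rmD)", "ball_in(b3,rmD)", "ball_in(b4,rmA)", "free(right)", "robot_in(rmD)"]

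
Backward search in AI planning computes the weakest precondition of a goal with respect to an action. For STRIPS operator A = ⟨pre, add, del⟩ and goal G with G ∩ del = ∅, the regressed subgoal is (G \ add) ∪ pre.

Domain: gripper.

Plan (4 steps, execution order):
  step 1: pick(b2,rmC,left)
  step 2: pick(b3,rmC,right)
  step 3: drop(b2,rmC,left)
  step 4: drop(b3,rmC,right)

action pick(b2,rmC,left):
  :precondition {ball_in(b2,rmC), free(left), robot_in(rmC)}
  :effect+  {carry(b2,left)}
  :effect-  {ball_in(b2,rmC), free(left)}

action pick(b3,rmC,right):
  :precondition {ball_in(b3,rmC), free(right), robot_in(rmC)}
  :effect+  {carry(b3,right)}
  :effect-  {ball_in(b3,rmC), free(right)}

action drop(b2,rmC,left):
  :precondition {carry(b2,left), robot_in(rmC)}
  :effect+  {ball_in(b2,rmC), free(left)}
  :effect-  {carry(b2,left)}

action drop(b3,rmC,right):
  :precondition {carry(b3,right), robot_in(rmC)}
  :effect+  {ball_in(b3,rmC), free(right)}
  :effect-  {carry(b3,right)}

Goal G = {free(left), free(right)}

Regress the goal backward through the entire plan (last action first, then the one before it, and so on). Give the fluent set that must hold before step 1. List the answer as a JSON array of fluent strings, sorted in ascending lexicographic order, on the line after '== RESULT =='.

Work backward from the goal:
  through step 4 (drop(b3,rmC,right)): drop {free(right)}, keep {free(left)}, require {carry(b3,right), robot_in(rmC)}
    → {carry(b3,right), free(left), robot_in(rmC)}
  through step 3 (drop(b2,rmC,left)): drop {free(left)}, keep {carry(b3,right), robot_in(rmC)}, require {carry(b2,left), robot_in(rmC)}
    → {carry(b2,left), carry(b3,right), robot_in(rmC)}
  through step 2 (pick(b3,rmC,right)): drop {carry(b3,right)}, keep {carry(b2,left), robot_in(rmC)}, require {ball_in(b3,rmC), free(right), robot_in(rmC)}
    → {ball_in(b3,rmC), carry(b2,left), free(right), robot_in(rmC)}
  through step 1 (pick(b2,rmC,left)): drop {carry(b2,left)}, keep {ball_in(b3,rmC), free(right), robot_in(rmC)}, require {ball_in(b2,rmC), free(left), robot_in(rmC)}
    → {ball_in(b2,rmC), ball_in(b3,rmC), free(left), free(right), robot_in(rmC)}

== RESULT ==
["ball_in(b2,rmC)", "ball_in(b3,rmC)", "free(left)", "free(right)", "robot_in(rmC)"]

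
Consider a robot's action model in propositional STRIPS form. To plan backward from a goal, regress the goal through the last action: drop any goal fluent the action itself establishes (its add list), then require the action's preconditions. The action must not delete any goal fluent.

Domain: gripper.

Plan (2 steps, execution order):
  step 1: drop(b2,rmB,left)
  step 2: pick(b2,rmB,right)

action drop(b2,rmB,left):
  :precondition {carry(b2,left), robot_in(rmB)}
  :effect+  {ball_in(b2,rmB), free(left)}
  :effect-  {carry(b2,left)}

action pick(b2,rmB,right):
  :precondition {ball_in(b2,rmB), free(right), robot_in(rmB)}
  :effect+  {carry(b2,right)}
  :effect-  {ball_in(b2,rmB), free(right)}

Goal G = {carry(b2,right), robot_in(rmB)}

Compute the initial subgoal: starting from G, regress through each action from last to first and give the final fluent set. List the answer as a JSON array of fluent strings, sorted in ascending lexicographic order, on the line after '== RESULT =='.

Regress step by step:
  through step 2 (pick(b2,rmB,right)): drop {carry(b2,right)}, keep {robot_in(rmB)}, require {ball_in(b2,rmB), free(right), robot_in(rmB)}
    → {ball_in(b2,rmB), free(right), robot_in(rmB)}
  through step 1 (drop(b2,rmB,left)): drop {ball_in(b2,rmB)}, keep {free(right), robot_in(rmB)}, require {carry(b2,left), robot_in(rmB)}
    → {carry(b2,left), free(right), robot_in(rmB)}

== RESULT ==
["carry(b2,left)", "free(right)", "robot_in(rmB)"]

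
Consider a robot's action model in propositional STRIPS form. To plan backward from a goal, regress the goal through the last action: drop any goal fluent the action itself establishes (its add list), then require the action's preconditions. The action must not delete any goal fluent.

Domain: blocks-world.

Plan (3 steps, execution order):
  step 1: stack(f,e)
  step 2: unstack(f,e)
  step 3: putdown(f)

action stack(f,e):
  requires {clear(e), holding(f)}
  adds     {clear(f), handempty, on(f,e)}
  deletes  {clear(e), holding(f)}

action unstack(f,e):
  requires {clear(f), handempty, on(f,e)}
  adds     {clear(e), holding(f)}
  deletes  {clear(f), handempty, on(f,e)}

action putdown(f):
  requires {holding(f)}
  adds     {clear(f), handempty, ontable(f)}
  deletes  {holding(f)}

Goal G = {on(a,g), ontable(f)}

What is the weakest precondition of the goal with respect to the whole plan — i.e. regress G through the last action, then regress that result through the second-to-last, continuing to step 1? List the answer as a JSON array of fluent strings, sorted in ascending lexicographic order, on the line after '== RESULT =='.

Regress step by step:
  through step 3 (putdown(f)): drop {ontable(f)}, keep {on(a,g)}, require {holding(f)}
    → {holding(f), on(a,g)}
  through step 2 (unstack(f,e)): drop {holding(f)}, keep {on(a,g)}, require {clear(f), handempty, on(f,e)}
    → {clear(f), handempty, on(a,g), on(f,e)}
  through step 1 (stack(f,e)): drop {clear(f), handempty, on(f,e)}, keep {on(a,g)}, require {clear(e), holding(f)}
    → {clear(e), holding(f), on(a,g)}

== RESULT ==
["clear(e)", "holding(f)", "on(a,g)"]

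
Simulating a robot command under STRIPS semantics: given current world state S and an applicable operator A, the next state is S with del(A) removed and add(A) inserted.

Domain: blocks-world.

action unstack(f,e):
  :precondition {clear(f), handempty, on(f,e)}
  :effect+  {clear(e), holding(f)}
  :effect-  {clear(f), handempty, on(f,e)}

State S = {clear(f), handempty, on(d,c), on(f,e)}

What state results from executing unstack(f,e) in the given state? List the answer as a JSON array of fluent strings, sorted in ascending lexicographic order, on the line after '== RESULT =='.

Progress:
  pre ⊆ S: {clear(f), handempty, on(f,e)} ⊆ S  — applicable
  S \ del = {on(d,c)}
  ∪ add   = {clear(e), holding(f), on(d,c)}

== RESULT ==
["clear(e)", "holding(f)", "on(d,c)"]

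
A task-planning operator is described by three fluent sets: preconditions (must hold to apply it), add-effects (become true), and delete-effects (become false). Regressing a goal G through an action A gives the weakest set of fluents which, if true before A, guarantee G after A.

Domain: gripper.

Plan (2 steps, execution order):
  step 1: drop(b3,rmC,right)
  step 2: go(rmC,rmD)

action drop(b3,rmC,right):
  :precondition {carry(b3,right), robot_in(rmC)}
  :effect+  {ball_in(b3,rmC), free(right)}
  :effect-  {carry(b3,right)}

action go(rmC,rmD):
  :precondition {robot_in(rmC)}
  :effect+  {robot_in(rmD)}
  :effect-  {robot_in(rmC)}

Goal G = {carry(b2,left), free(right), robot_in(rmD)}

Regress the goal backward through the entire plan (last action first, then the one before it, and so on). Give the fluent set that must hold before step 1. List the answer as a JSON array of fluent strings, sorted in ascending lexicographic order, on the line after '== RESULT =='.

Regress step by step:
  through step 2 (go(rmC,rmD)): drop {robot_in(rmD)}, keep {carry(b2,left), free(right)}, require {robot_in(rmC)}
    → {carry(b2,left), free(right), robot_in(rmC)}
  through step 1 (drop(b3,rmC,right)): drop {free(right)}, keep {carry(b2,left), robot_in(rmC)}, require {carry(b3,right), robot_in(rmC)}
    → {carry(b2,left), carry(b3,right), robot_in(rmC)}

== RESULT ==
["carry(b2,left)", "carry(b3,right)", "robot_in(rmC)"]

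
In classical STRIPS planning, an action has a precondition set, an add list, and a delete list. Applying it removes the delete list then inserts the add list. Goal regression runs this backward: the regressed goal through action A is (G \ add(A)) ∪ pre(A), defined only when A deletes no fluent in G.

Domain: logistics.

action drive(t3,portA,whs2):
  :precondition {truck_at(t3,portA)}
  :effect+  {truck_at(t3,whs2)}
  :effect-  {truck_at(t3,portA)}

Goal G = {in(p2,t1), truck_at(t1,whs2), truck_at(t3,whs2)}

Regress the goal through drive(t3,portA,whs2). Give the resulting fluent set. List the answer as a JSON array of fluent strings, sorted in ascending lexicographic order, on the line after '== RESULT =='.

Regress:
  G ∩ del = {}  (empty — regression defined)
  G \ add = {in(p2,t1), truck_at(t1,whs2), truck_at(t3,whs2)} \ {truck_at(t3,whs2)} = {in(p2,t1), truck_at(t1,whs2)}
  ∪ pre   = {in(p2,t1), truck_at(t1,whs2)} ∪ {truck_at(t3,portA)}
          = {in(p2,t1), truck_at(t1,whs2), truck_at(t3,portA)}

== RESULT ==
["in(p2,t1)", "truck_at(t1,whs2)", "truck_at(t3,portA)"]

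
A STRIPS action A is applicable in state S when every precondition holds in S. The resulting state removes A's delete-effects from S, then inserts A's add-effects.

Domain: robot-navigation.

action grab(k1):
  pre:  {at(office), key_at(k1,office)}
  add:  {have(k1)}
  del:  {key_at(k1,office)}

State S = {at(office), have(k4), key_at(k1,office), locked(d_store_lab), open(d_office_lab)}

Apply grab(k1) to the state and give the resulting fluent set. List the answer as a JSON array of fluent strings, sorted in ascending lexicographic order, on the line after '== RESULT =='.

Progress:
  pre ⊆ S: {at(office), key_at(k1,office)} ⊆ S  — applicable
  S \ del = {at(office), have(k4), locked(d_store_lab), open(d_office_lab)}
  ∪ add   = {at(office), have(k1), have(k4), locked(d_store_lab), open(d_office_lab)}

== RESULT ==
["at(office)", "have(k1)", "have(k4)", "locked(d_store_lab)", "open(d_office_lab)"]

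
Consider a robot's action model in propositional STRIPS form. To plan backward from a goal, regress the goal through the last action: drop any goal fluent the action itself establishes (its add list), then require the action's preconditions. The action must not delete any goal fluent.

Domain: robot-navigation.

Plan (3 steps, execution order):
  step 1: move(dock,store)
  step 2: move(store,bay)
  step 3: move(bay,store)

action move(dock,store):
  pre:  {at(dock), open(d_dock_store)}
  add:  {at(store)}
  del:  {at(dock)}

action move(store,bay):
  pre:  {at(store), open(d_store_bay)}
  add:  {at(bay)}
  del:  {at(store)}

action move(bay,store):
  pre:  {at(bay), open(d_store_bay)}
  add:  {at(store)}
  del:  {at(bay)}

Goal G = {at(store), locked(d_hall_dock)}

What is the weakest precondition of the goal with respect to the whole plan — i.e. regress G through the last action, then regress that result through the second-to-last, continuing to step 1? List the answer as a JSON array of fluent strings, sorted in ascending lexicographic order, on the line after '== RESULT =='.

Work backward from the goal:
  through step 3 (move(bay,store)): drop {at(store)}, keep {locked(d_hall_dock)}, require {at(bay), open(d_store_bay)}
    → {at(bay), locked(d_hall_dock), open(d_store_bay)}
  through step 2 (move(store,bay)): drop {at(bay)}, keep {locked(d_hall_dock), open(d_store_bay)}, require {at(store), open(d_store_bay)}
    → {at(store), locked(d_hall_dock), open(d_store_bay)}
  through step 1 (move(dock,store)): drop {at(store)}, keep {locked(d_hall_dock), open(d_store_bay)}, require {at(dock), open(d_dock_store)}
    → {at(dock), locked(d_hall_dock), open(d_dock_store), open(d_store_bay)}

== RESULT ==
["at(dock)", "locked(d_hall_dock)", "open(d_dock_store)", "open(d_store_bay)"]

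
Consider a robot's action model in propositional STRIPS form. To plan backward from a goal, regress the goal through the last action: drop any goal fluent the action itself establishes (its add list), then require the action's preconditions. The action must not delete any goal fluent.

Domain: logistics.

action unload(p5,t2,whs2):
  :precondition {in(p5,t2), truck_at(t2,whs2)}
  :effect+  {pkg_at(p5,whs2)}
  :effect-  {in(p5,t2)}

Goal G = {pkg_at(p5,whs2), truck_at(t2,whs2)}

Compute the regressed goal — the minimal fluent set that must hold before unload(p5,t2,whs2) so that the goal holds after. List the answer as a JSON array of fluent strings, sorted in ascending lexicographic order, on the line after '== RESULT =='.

Regress:
  G ∩ del = {}  (empty — regression defined)
  G \ add = {pkg_at(p5,whs2), truck_at(t2,whs2)} \ {pkg_at(p5,whs2)} = {truck_at(t2,whs2)}
  ∪ pre   = {truck_at(t2,whs2)} ∪ {in(p5,t2), truck_at(t2,whs2)}
          = {in(p5,t2), truck_at(t2,whs2)}

== RESULT ==
["in(p5,t2)", "truck_at(t2,whs2)"]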